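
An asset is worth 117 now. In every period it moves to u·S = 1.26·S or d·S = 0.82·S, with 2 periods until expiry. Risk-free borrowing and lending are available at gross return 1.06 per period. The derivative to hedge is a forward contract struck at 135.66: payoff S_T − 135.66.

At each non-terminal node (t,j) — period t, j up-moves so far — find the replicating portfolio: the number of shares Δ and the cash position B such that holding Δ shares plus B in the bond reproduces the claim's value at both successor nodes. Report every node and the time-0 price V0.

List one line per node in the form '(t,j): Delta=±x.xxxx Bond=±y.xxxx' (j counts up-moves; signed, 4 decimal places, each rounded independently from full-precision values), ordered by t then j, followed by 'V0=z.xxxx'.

Under the risk-neutral measure, an up-move has probability p* = (R−d)/(u−d) = 0.5455 and values discount at R = 1.06.
Payoff layer (t=2): V(2,0)=-56.9892, V(2,1)=-14.7756, V(2,2)=50.0892
  t=1,j=0: stock 95.9400 → up 120.8844 (V=-14.7756), down 78.6708 (V=-56.9892). Price -32.0411; hedge Δ=1.0000, bond B=-127.9811.
  t=1,j=1: stock 147.4200 → up 185.7492 (V=50.0892), down 120.8844 (V=-14.7756). Price 19.4389; hedge Δ=1.0000, bond B=-127.9811.
  t=0,j=0: stock 117.0000 → up 147.4200 (V=19.4389), down 95.9400 (V=-32.0411). Price -3.7369; hedge Δ=1.0000, bond B=-120.7369.
Check: Δ(0,0)·S0 + B(0,0) = -3.7369 = V0.

(0,0): Delta=1.0000 Bond=-120.7369
(1,0): Delta=1.0000 Bond=-127.9811
(1,1): Delta=1.0000 Bond=-127.9811
V0=-3.7369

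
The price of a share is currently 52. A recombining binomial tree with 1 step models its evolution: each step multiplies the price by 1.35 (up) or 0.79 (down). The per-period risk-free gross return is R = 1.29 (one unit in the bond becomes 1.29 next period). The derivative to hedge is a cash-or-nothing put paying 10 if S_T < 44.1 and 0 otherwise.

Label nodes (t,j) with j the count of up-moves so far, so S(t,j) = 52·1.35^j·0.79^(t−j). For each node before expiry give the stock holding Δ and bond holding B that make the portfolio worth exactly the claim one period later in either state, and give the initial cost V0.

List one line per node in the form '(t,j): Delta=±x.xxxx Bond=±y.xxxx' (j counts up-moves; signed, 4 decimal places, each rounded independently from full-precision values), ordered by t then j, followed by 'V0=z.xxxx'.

(0,0): Delta=-0.3434 Bond=18.6877
V0=0.8306

The replicating-portfolio and risk-neutral prices coincide; use p* = (1.29−0.79)/(1.35−0.79) = 0.8929 for the latter.
Payoff layer (t=1): V(1,0)=10.0000, V(1,1)=0.0000
Node (0,0) S=52.0000: V=(p*·0.0000+(1−p*)·10.0000)/1.29=0.8306; Δ=(0.0000−10.0000)/(70.2000−41.0800)=-0.3434; B=V−Δ·S=18.6877
Self-financing check: at every node Δ·S+B equals the discounted successor values.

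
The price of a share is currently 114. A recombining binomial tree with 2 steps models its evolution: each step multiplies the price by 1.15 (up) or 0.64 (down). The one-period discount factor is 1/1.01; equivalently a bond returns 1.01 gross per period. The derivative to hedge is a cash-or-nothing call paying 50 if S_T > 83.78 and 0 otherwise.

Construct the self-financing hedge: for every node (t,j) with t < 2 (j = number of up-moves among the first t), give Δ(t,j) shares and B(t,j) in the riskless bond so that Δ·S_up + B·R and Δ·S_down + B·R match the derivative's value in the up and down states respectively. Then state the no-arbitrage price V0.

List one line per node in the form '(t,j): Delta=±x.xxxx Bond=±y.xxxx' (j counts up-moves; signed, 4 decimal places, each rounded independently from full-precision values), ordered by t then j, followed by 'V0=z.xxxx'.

Since d<R<u, set p* = (R−d)/(u−d) = 0.7255; price each node as the discounted p*-expectation of its children.
Terminal payoffs: V(2,0)=0.0000, V(2,1)=50.0000, V(2,2)=50.0000
  t=1,j=0: stock 72.9600 → up 83.9040 (V=50.0000), down 46.6944 (V=0.0000). Price 35.9154; hedge Δ=1.3437, bond B=-62.1239.
  t=1,j=1: stock 131.1000 → up 150.7650 (V=50.0000), down 83.9040 (V=50.0000). Price 49.5050; hedge Δ=0.0000, bond B=49.5050.
  t=0,j=0: stock 114.0000 → up 131.1000 (V=49.5050), down 72.9600 (V=35.9154). Price 45.3213; hedge Δ=0.2337, bond B=18.6750.
Check: Δ(0,0)·S0 + B(0,0) = 45.3213 = V0.

(0,0): Delta=0.2337 Bond=18.6750
(1,0): Delta=1.3437 Bond=-62.1239
(1,1): Delta=0.0000 Bond=49.5050
V0=45.3213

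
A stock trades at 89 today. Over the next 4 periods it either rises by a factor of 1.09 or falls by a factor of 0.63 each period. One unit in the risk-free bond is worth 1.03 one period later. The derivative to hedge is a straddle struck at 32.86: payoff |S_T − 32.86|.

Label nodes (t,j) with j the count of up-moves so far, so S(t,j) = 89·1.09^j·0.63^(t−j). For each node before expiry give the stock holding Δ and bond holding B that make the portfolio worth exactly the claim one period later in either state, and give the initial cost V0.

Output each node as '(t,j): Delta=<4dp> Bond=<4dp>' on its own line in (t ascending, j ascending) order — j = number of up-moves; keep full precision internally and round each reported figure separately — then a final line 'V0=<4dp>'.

Since d<R<u, set p* = (R−d)/(u−d) = 0.8696; price each node as the discounted p*-expectation of its children.
Terminal payoffs: V(4,0)=18.8399, V(4,1)=8.6029, V(4,2)=9.1086, V(4,3)=39.7523, V(4,4)=92.7708
Node (3,0) S=22.2542: V=(p*·8.6029+(1−p*)·18.8399)/1.03=9.6487; Δ=(8.6029−18.8399)/(24.2571−14.0201)=-1.0000; B=V−Δ·S=31.9029
Node (3,1) S=38.5033: V=(p*·9.1086+(1−p*)·8.6029)/1.03=8.7792; Δ=(9.1086−8.6029)/(41.9686−24.2571)=0.0285; B=V−Δ·S=7.6801
Node (3,2) S=66.6168: V=(p*·39.7523+(1−p*)·9.1086)/1.03=34.7139; Δ=(39.7523−9.1086)/(72.6123−41.9686)=1.0000; B=V−Δ·S=-31.9029
Node (3,3) S=115.2576: V=(p*·92.7708+(1−p*)·39.7523)/1.03=83.3547; Δ=(92.7708−39.7523)/(125.6308−72.6123)=1.0000; B=V−Δ·S=-31.9029
Node (2,0) S=35.3241: V=(p*·8.7792+(1−p*)·9.6487)/1.03=8.6336; Δ=(8.7792−9.6487)/(38.5033−22.2542)=-0.0535; B=V−Δ·S=10.5238
Node (2,1) S=61.1163: V=(p*·34.7139+(1−p*)·8.7792)/1.03=30.4185; Δ=(34.7139−8.7792)/(66.6168−38.5033)=0.9225; B=V−Δ·S=-25.9611
Node (2,2) S=105.7409: V=(p*·83.3547+(1−p*)·34.7139)/1.03=74.7672; Δ=(83.3547−34.7139)/(115.2576−66.6168)=1.0000; B=V−Δ·S=-30.9737
Node (1,0) S=56.0700: V=(p*·30.4185+(1−p*)·8.6336)/1.03=26.7738; Δ=(30.4185−8.6336)/(61.1163−35.3241)=0.8446; B=V−Δ·S=-20.5846
Node (1,1) S=97.0100: V=(p*·74.7672+(1−p*)·30.4185)/1.03=66.9734; Δ=(74.7672−30.4185)/(105.7409−61.1163)=0.9938; B=V−Δ·S=-29.4368
Node (0,0) S=89.0000: V=(p*·66.9734+(1−p*)·26.7738)/1.03=59.9320; Δ=(66.9734−26.7738)/(97.0100−56.0700)=0.9819; B=V−Δ·S=-27.4584
Check: Δ(0,0)·S0 + B(0,0) = 59.9320 = V0.

(0,0): Delta=0.9819 Bond=-27.4584
(1,0): Delta=0.8446 Bond=-20.5846
(1,1): Delta=0.9938 Bond=-29.4368
(2,0): Delta=-0.0535 Bond=10.5238
(2,1): Delta=0.9225 Bond=-25.9611
(2,2): Delta=1.0000 Bond=-30.9737
(3,0): Delta=-1.0000 Bond=31.9029
(3,1): Delta=0.0285 Bond=7.6801
(3,2): Delta=1.0000 Bond=-31.9029
(3,3): Delta=1.0000 Bond=-31.9029
V0=59.9320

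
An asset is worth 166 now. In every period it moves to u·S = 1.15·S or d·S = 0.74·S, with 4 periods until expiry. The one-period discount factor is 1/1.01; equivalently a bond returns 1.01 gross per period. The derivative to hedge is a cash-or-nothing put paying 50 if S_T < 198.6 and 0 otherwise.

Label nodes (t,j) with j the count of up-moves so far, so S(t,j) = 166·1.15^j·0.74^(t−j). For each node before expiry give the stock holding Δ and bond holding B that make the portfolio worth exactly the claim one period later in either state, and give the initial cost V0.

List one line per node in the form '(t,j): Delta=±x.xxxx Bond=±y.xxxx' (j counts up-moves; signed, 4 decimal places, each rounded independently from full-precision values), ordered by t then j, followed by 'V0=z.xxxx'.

(0,0): Delta=-0.2036 Bond=72.8159
(1,0): Delta=0.0000 Bond=48.5295
(1,1): Delta=-0.2716 Bond=86.5146
(2,0): Delta=0.0000 Bond=49.0148
(2,1): Delta=0.0000 Bond=49.0148
(2,2): Delta=-0.3622 Bond=107.2727
(3,0): Delta=0.0000 Bond=49.5050
(3,1): Delta=0.0000 Bond=49.5050
(3,2): Delta=0.0000 Bond=49.5050
(3,3): Delta=-0.4830 Bond=138.8553
V0=39.0124

The replicating-portfolio and risk-neutral prices coincide; use p* = (1.01−0.74)/(1.15−0.74) = 0.6585 for the latter.
At expiry t=4: V(4,0)=50.0000, V(4,1)=50.0000, V(4,2)=50.0000, V(4,3)=50.0000, V(4,4)=0.0000
  t=3,j=0: stock 67.2672 → up 77.3573 (V=50.0000), down 49.7777 (V=50.0000). Price 49.5050; hedge Δ=0.0000, bond B=49.5050.
  t=3,j=1: stock 104.5368 → up 120.2174 (V=50.0000), down 77.3573 (V=50.0000). Price 49.5050; hedge Δ=0.0000, bond B=49.5050.
  t=3,j=2: stock 162.4559 → up 186.8243 (V=50.0000), down 120.2174 (V=50.0000). Price 49.5050; hedge Δ=0.0000, bond B=49.5050.
  t=3,j=3: stock 252.4652 → up 290.3350 (V=0.0000), down 186.8243 (V=50.0000). Price 16.9041; hedge Δ=-0.4830, bond B=138.8553.
  t=2,j=0: stock 90.9016 → up 104.5368 (V=49.5050), down 67.2672 (V=49.5050). Price 49.0148; hedge Δ=0.0000, bond B=49.0148.
  t=2,j=1: stock 141.2660 → up 162.4559 (V=49.5050), down 104.5368 (V=49.5050). Price 49.0148; hedge Δ=0.0000, bond B=49.0148.
  t=2,j=2: stock 219.5350 → up 252.4652 (V=16.9041), down 162.4559 (V=49.5050). Price 27.7585; hedge Δ=-0.3622, bond B=107.2727.
  t=1,j=0: stock 122.8400 → up 141.2660 (V=49.0148), down 90.9016 (V=49.0148). Price 48.5295; hedge Δ=0.0000, bond B=48.5295.
  t=1,j=1: stock 190.9000 → up 219.5350 (V=27.7585), down 141.2660 (V=49.0148). Price 34.6701; hedge Δ=-0.2716, bond B=86.5146.
  t=0,j=0: stock 166.0000 → up 190.9000 (V=34.6701), down 122.8400 (V=48.5295). Price 39.0124; hedge Δ=-0.2036, bond B=72.8159.
Root portfolio cost Δ·166+B reproduces V0=39.0124.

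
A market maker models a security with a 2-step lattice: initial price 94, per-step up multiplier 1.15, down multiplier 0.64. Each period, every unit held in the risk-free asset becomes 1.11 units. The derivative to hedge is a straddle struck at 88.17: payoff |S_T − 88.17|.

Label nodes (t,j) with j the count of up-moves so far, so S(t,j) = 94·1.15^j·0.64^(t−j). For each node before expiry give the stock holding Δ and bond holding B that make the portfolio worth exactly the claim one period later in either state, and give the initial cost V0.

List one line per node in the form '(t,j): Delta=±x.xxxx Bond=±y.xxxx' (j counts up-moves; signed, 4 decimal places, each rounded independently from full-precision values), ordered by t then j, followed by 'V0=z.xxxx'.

Under the risk-neutral measure, an up-move has probability p* = (R−d)/(u−d) = 0.9216 and values discount at R = 1.11.
Terminal payoffs: V(2,0)=49.6676, V(2,1)=18.9860, V(2,2)=36.1450
(1,0): S=60.1600. Δ = (V_up−V_dn)/(S_up−S_dn) = (18.9860−49.6676)/(69.1840−38.5024) = -1.0000. V = [p*·18.9860 + (1−p*)·49.6676]/1.11 = 19.2724. B = V − Δ·S = 79.4324.
(1,1): S=108.1000. Δ = (V_up−V_dn)/(S_up−S_dn) = (36.1450−18.9860)/(124.3150−69.1840) = 0.3112. V = [p*·36.1450 + (1−p*)·18.9860]/1.11 = 31.3506. B = V − Δ·S = -2.2945.
(0,0): S=94.0000. Δ = (V_up−V_dn)/(S_up−S_dn) = (31.3506−19.2724)/(108.1000−60.1600) = 0.2519. V = [p*·31.3506 + (1−p*)·19.2724]/1.11 = 27.3904. B = V − Δ·S = 3.7076.
The time-0 hedge costs 27.3904, which is the no-arbitrage price.

(0,0): Delta=0.2519 Bond=3.7076
(1,0): Delta=-1.0000 Bond=79.4324
(1,1): Delta=0.3112 Bond=-2.2945
V0=27.3904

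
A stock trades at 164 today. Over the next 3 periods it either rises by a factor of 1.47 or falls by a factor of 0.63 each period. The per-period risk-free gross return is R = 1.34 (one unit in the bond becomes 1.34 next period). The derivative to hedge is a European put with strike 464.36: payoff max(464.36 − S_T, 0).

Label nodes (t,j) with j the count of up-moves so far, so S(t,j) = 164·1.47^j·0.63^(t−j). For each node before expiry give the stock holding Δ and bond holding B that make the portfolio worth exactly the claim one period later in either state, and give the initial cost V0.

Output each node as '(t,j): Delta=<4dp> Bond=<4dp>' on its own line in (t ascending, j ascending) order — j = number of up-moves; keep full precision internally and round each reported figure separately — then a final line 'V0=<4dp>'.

(0,0): Delta=-0.8366 Bond=180.3904
(1,0): Delta=-1.0000 Bond=258.6099
(1,1): Delta=-0.8237 Bond=238.6312
(2,0): Delta=-1.0000 Bond=346.5373
(2,1): Delta=-1.0000 Bond=346.5373
(2,2): Delta=-0.8099 Bond=314.8639
V0=43.1949

Under the risk-neutral measure, an up-move has probability p* = (R−d)/(u−d) = 0.8452 and values discount at R = 1.34.
At expiry t=3: V(3,0)=423.3523, V(3,1)=368.6753, V(3,2)=241.0958, V(3,3)=0.0000
  t=2,j=0: stock 65.0916 → up 95.6847 (V=368.6753), down 41.0077 (V=423.3523). Price 281.4457; hedge Δ=-1.0000, bond B=346.5373.
  t=2,j=1: stock 151.8804 → up 223.2642 (V=241.0958), down 95.6847 (V=368.6753). Price 194.6569; hedge Δ=-1.0000, bond B=346.5373.
  t=2,j=2: stock 354.3876 → up 520.9498 (V=0.0000), down 223.2642 (V=241.0958). Price 27.8451; hedge Δ=-0.8099, bond B=314.8639.
  t=1,j=0: stock 103.3200 → up 151.8804 (V=194.6569), down 65.0916 (V=281.4457). Price 155.2899; hedge Δ=-1.0000, bond B=258.6099.
  t=1,j=1: stock 241.0800 → up 354.3876 (V=27.8451), down 151.8804 (V=194.6569). Price 40.0457; hedge Δ=-0.8237, bond B=238.6312.
  t=0,j=0: stock 164.0000 → up 241.0800 (V=40.0457), down 103.3200 (V=155.2899). Price 43.1949; hedge Δ=-0.8366, bond B=180.3904.
The time-0 hedge costs 43.1949, which is the no-arbitrage price.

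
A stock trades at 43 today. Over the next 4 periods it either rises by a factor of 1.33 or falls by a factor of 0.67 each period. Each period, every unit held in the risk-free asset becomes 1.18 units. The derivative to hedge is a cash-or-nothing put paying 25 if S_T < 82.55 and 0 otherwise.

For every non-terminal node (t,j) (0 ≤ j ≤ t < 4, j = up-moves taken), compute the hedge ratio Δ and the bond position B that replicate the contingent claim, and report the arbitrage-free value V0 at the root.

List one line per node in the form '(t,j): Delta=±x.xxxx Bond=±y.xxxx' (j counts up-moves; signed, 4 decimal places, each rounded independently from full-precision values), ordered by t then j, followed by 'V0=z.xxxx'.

Since d<R<u, set p* = (R−d)/(u−d) = 0.7727; price each node as the discounted p*-expectation of its children.
Terminal payoffs: V(4,0)=25.0000, V(4,1)=25.0000, V(4,2)=25.0000, V(4,3)=25.0000, V(4,4)=0.0000
(3,0): S=12.9328. Δ = (V_up−V_dn)/(S_up−S_dn) = (25.0000−25.0000)/(17.2006−8.6650) = 0.0000. V = [p*·25.0000 + (1−p*)·25.0000]/1.18 = 21.1864. B = V − Δ·S = 21.1864.
(3,1): S=25.6726. Δ = (V_up−V_dn)/(S_up−S_dn) = (25.0000−25.0000)/(34.1445−17.2006) = 0.0000. V = [p*·25.0000 + (1−p*)·25.0000]/1.18 = 21.1864. B = V − Δ·S = 21.1864.
(3,2): S=50.9620. Δ = (V_up−V_dn)/(S_up−S_dn) = (25.0000−25.0000)/(67.7795−34.1445) = 0.0000. V = [p*·25.0000 + (1−p*)·25.0000]/1.18 = 21.1864. B = V − Δ·S = 21.1864.
(3,3): S=101.1634. Δ = (V_up−V_dn)/(S_up−S_dn) = (0.0000−25.0000)/(134.5473−67.7795) = -0.3744. V = [p*·0.0000 + (1−p*)·25.0000]/1.18 = 4.8151. B = V − Δ·S = 42.6939.
(2,0): S=19.3027. Δ = (V_up−V_dn)/(S_up−S_dn) = (21.1864−21.1864)/(25.6726−12.9328) = 0.0000. V = [p*·21.1864 + (1−p*)·21.1864]/1.18 = 17.9546. B = V − Δ·S = 17.9546.
(2,1): S=38.3173. Δ = (V_up−V_dn)/(S_up−S_dn) = (21.1864−21.1864)/(50.9620−25.6726) = 0.0000. V = [p*·21.1864 + (1−p*)·21.1864]/1.18 = 17.9546. B = V − Δ·S = 17.9546.
(2,2): S=76.0627. Δ = (V_up−V_dn)/(S_up−S_dn) = (4.8151−21.1864)/(101.1634−50.9620) = -0.3261. V = [p*·4.8151 + (1−p*)·21.1864]/1.18 = 7.2338. B = V − Δ·S = 32.0388.
(1,0): S=28.8100. Δ = (V_up−V_dn)/(S_up−S_dn) = (17.9546−17.9546)/(38.3173−19.3027) = 0.0000. V = [p*·17.9546 + (1−p*)·17.9546]/1.18 = 15.2158. B = V − Δ·S = 15.2158.
(1,1): S=57.1900. Δ = (V_up−V_dn)/(S_up−S_dn) = (7.2338−17.9546)/(76.0627−38.3173) = -0.2840. V = [p*·7.2338 + (1−p*)·17.9546]/1.18 = 8.1952. B = V − Δ·S = 24.4389.
(0,0): S=43.0000. Δ = (V_up−V_dn)/(S_up−S_dn) = (8.1952−15.2158)/(57.1900−28.8100) = -0.2474. V = [p*·8.1952 + (1−p*)·15.2158]/1.18 = 8.2973. B = V − Δ·S = 18.9345.
The time-0 hedge costs 8.2973, which is the no-arbitrage price.

(0,0): Delta=-0.2474 Bond=18.9345
(1,0): Delta=0.0000 Bond=15.2158
(1,1): Delta=-0.2840 Bond=24.4389
(2,0): Delta=0.0000 Bond=17.9546
(2,1): Delta=0.0000 Bond=17.9546
(2,2): Delta=-0.3261 Bond=32.0388
(3,0): Delta=0.0000 Bond=21.1864
(3,1): Delta=0.0000 Bond=21.1864
(3,2): Delta=0.0000 Bond=21.1864
(3,3): Delta=-0.3744 Bond=42.6939
V0=8.2973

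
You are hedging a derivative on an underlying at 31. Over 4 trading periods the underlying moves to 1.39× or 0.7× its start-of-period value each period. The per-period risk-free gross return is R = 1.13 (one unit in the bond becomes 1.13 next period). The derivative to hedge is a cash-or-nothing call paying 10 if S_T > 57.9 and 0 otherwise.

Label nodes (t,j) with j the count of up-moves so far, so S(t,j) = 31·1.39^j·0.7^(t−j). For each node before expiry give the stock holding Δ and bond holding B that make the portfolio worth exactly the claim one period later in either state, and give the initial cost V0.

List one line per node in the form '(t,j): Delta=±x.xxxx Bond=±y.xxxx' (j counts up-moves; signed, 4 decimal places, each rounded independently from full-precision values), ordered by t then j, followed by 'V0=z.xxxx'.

(0,0): Delta=0.1422 Bond=-1.2472
(1,0): Delta=0.2031 Bond=-2.7306
(1,1): Delta=0.1237 Bond=-0.6105
(2,0): Delta=0.0000 Bond=0.0000
(2,1): Delta=0.2650 Bond=-4.9512
(2,2): Delta=0.0807 Bond=1.8867
(3,0): Delta=0.0000 Bond=0.0000
(3,1): Delta=0.0000 Bond=0.0000
(3,2): Delta=0.3457 Bond=-8.9778
(3,3): Delta=0.0000 Bond=8.8496
V0=3.1624

Under the risk-neutral measure, an up-move has probability p* = (R−d)/(u−d) = 0.6232 and values discount at R = 1.13.
Payoff layer (t=4): V(4,0)=0.0000, V(4,1)=0.0000, V(4,2)=0.0000, V(4,3)=10.0000, V(4,4)=10.0000
Node (3,0) S=10.6330: V=(p*·0.0000+(1−p*)·0.0000)/1.13=0.0000; Δ=(0.0000−0.0000)/(14.7799−7.4431)=0.0000; B=V−Δ·S=0.0000
Node (3,1) S=21.1141: V=(p*·0.0000+(1−p*)·0.0000)/1.13=0.0000; Δ=(0.0000−0.0000)/(29.3486−14.7799)=0.0000; B=V−Δ·S=0.0000
Node (3,2) S=41.9266: V=(p*·10.0000+(1−p*)·0.0000)/1.13=5.5149; Δ=(10.0000−0.0000)/(58.2779−29.3486)=0.3457; B=V−Δ·S=-8.9778
Node (3,3) S=83.2542: V=(p*·10.0000+(1−p*)·10.0000)/1.13=8.8496; Δ=(10.0000−10.0000)/(115.7233−58.2779)=0.0000; B=V−Δ·S=8.8496
Node (2,0) S=15.1900: V=(p*·0.0000+(1−p*)·0.0000)/1.13=0.0000; Δ=(0.0000−0.0000)/(21.1141−10.6330)=0.0000; B=V−Δ·S=0.0000
Node (2,1) S=30.1630: V=(p*·5.5149+(1−p*)·0.0000)/1.13=3.0415; Δ=(5.5149−0.0000)/(41.9266−21.1141)=0.2650; B=V−Δ·S=-4.9512
Node (2,2) S=59.8951: V=(p*·8.8496+(1−p*)·5.5149)/1.13=6.7195; Δ=(8.8496−5.5149)/(83.2542−41.9266)=0.0807; B=V−Δ·S=1.8867
Node (1,0) S=21.7000: V=(p*·3.0415+(1−p*)·0.0000)/1.13=1.6773; Δ=(3.0415−0.0000)/(30.1630−15.1900)=0.2031; B=V−Δ·S=-2.7306
Node (1,1) S=43.0900: V=(p*·6.7195+(1−p*)·3.0415)/1.13=4.7200; Δ=(6.7195−3.0415)/(59.8951−30.1630)=0.1237; B=V−Δ·S=-0.6105
Node (0,0) S=31.0000: V=(p*·4.7200+(1−p*)·1.6773)/1.13=3.1624; Δ=(4.7200−1.6773)/(43.0900−21.7000)=0.1422; B=V−Δ·S=-1.2472
Self-financing check: at every node Δ·S+B equals the discounted successor values.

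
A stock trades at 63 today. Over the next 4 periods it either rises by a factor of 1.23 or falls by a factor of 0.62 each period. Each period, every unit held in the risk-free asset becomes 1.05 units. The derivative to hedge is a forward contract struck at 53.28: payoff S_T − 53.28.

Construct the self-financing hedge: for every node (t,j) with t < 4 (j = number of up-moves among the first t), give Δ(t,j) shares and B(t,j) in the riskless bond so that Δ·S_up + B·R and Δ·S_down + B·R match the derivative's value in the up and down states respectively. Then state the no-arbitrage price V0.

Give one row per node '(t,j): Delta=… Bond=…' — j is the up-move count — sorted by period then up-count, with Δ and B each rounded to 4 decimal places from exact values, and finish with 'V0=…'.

(0,0): Delta=1.0000 Bond=-43.8336
(1,0): Delta=1.0000 Bond=-46.0253
(1,1): Delta=1.0000 Bond=-46.0253
(2,0): Delta=1.0000 Bond=-48.3265
(2,1): Delta=1.0000 Bond=-48.3265
(2,2): Delta=1.0000 Bond=-48.3265
(3,0): Delta=1.0000 Bond=-50.7429
(3,1): Delta=1.0000 Bond=-50.7429
(3,2): Delta=1.0000 Bond=-50.7429
(3,3): Delta=1.0000 Bond=-50.7429
V0=19.1664

Risk-neutral probability p* = (R−d)/(u−d) = (1.05−0.62)/(1.23−0.62) = 0.7049.
Payoff layer (t=4): V(4,0)=-43.9709, V(4,1)=-34.8120, V(4,2)=-16.6418, V(4,3)=19.4055, V(4,4)=90.9186
Node (3,0) S=15.0147: V=(p*·-34.8120+(1−p*)·-43.9709)/1.05=-35.7282; Δ=(-34.8120−-43.9709)/(18.4680−9.3091)=1.0000; B=V−Δ·S=-50.7429
Node (3,1) S=29.7872: V=(p*·-16.6418+(1−p*)·-34.8120)/1.05=-20.9557; Δ=(-16.6418−-34.8120)/(36.6382−18.4680)=1.0000; B=V−Δ·S=-50.7429
Node (3,2) S=59.0939: V=(p*·19.4055+(1−p*)·-16.6418)/1.05=8.3510; Δ=(19.4055−-16.6418)/(72.6855−36.6382)=1.0000; B=V−Δ·S=-50.7429
Node (3,3) S=117.2346: V=(p*·90.9186+(1−p*)·19.4055)/1.05=66.4918; Δ=(90.9186−19.4055)/(144.1986−72.6855)=1.0000; B=V−Δ·S=-50.7429
Node (2,0) S=24.2172: V=(p*·-20.9557+(1−p*)·-35.7282)/1.05=-24.1093; Δ=(-20.9557−-35.7282)/(29.7872−15.0147)=1.0000; B=V−Δ·S=-48.3265
Node (2,1) S=48.0438: V=(p*·8.3510+(1−p*)·-20.9557)/1.05=-0.2827; Δ=(8.3510−-20.9557)/(59.0939−29.7872)=1.0000; B=V−Δ·S=-48.3265
Node (2,2) S=95.3127: V=(p*·66.4918+(1−p*)·8.3510)/1.05=46.9862; Δ=(66.4918−8.3510)/(117.2346−59.0939)=1.0000; B=V−Δ·S=-48.3265
Node (1,0) S=39.0600: V=(p*·-0.2827+(1−p*)·-24.1093)/1.05=-6.9653; Δ=(-0.2827−-24.1093)/(48.0438−24.2172)=1.0000; B=V−Δ·S=-46.0253
Node (1,1) S=77.4900: V=(p*·46.9862+(1−p*)·-0.2827)/1.05=31.4647; Δ=(46.9862−-0.2827)/(95.3127−48.0438)=1.0000; B=V−Δ·S=-46.0253
Node (0,0) S=63.0000: V=(p*·31.4647+(1−p*)·-6.9653)/1.05=19.1664; Δ=(31.4647−-6.9653)/(77.4900−39.0600)=1.0000; B=V−Δ·S=-43.8336
Check: Δ(0,0)·S0 + B(0,0) = 19.1664 = V0.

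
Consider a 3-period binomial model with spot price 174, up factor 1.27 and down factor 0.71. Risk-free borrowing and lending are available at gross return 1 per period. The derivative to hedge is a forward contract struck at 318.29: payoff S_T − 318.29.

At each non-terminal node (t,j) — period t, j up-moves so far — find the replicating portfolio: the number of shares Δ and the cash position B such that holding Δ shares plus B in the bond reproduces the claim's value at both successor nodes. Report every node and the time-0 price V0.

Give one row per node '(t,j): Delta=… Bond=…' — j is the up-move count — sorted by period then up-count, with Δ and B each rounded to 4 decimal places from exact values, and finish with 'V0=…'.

(0,0): Delta=1.0000 Bond=-318.2900
(1,0): Delta=1.0000 Bond=-318.2900
(1,1): Delta=1.0000 Bond=-318.2900
(2,0): Delta=1.0000 Bond=-318.2900
(2,1): Delta=1.0000 Bond=-318.2900
(2,2): Delta=1.0000 Bond=-318.2900
V0=-144.2900

Since d<R<u, set p* = (R−d)/(u−d) = 0.5179; price each node as the discounted p*-expectation of its children.
Terminal payoffs: V(3,0)=-256.0135, V(3,1)=-206.8940, V(3,2)=-119.0323, V(3,3)=38.1286
  t=2,j=0: stock 87.7134 → up 111.3960 (V=-206.8940), down 62.2765 (V=-256.0135). Price -230.5766; hedge Δ=1.0000, bond B=-318.2900.
  t=2,j=1: stock 156.8958 → up 199.2577 (V=-119.0323), down 111.3960 (V=-206.8940). Price -161.3942; hedge Δ=1.0000, bond B=-318.2900.
  t=2,j=2: stock 280.6446 → up 356.4186 (V=38.1286), down 199.2577 (V=-119.0323). Price -37.6454; hedge Δ=1.0000, bond B=-318.2900.
  t=1,j=0: stock 123.5400 → up 156.8958 (V=-161.3942), down 87.7134 (V=-230.5766). Price -194.7500; hedge Δ=1.0000, bond B=-318.2900.
  t=1,j=1: stock 220.9800 → up 280.6446 (V=-37.6454), down 156.8958 (V=-161.3942). Price -97.3100; hedge Δ=1.0000, bond B=-318.2900.
  t=0,j=0: stock 174.0000 → up 220.9800 (V=-97.3100), down 123.5400 (V=-194.7500). Price -144.2900; hedge Δ=1.0000, bond B=-318.2900.
Each (Δ,B) replicates both successor values, so the strategy is self-financing and V0 is arbitrage-free.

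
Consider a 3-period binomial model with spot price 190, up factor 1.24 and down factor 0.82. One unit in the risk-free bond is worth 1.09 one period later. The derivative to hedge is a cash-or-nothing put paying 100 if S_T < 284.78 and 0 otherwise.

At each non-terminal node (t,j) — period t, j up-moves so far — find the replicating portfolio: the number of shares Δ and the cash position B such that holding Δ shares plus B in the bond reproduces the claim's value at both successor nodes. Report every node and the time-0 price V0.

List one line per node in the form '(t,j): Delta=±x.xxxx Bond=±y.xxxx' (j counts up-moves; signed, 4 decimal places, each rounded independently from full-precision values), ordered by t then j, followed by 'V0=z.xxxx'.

(0,0): Delta=-0.4359 Bond=139.5221
(1,0): Delta=0.0000 Bond=84.1680
(1,1): Delta=-0.5960 Bond=189.8074
(2,0): Delta=0.0000 Bond=91.7431
(2,1): Delta=0.0000 Bond=91.7431
(2,2): Delta=-0.8150 Bond=270.8606
V0=56.7037

No-arbitrage ⇒ martingale measure with p* = (R−d)/(u−d) = 0.6429.
Payoff layer (t=3): V(3,0)=100.0000, V(3,1)=100.0000, V(3,2)=100.0000, V(3,3)=0.0000
Node (2,0) S=127.7560: V=(p*·100.0000+(1−p*)·100.0000)/1.09=91.7431; Δ=(100.0000−100.0000)/(158.4174−104.7599)=0.0000; B=V−Δ·S=91.7431
Node (2,1) S=193.1920: V=(p*·100.0000+(1−p*)·100.0000)/1.09=91.7431; Δ=(100.0000−100.0000)/(239.5581−158.4174)=0.0000; B=V−Δ·S=91.7431
Node (2,2) S=292.1440: V=(p*·0.0000+(1−p*)·100.0000)/1.09=32.7654; Δ=(0.0000−100.0000)/(362.2586−239.5581)=-0.8150; B=V−Δ·S=270.8606
Node (1,0) S=155.8000: V=(p*·91.7431+(1−p*)·91.7431)/1.09=84.1680; Δ=(91.7431−91.7431)/(193.1920−127.7560)=0.0000; B=V−Δ·S=84.1680
Node (1,1) S=235.6000: V=(p*·32.7654+(1−p*)·91.7431)/1.09=49.3843; Δ=(32.7654−91.7431)/(292.1440−193.1920)=-0.5960; B=V−Δ·S=189.8074
Node (0,0) S=190.0000: V=(p*·49.3843+(1−p*)·84.1680)/1.09=56.7037; Δ=(49.3843−84.1680)/(235.6000−155.8000)=-0.4359; B=V−Δ·S=139.5221
Self-financing check: at every node Δ·S+B equals the discounted successor values.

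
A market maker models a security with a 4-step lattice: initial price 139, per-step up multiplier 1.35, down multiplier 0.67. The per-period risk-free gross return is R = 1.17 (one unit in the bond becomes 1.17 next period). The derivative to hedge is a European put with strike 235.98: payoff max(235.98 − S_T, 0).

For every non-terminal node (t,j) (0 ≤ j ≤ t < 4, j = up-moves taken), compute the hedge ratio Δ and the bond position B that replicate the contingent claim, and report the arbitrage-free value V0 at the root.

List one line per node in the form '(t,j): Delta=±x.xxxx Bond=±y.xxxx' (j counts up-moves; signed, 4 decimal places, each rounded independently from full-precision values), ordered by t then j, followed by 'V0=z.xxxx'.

(0,0): Delta=-0.4073 Bond=78.7510
(1,0): Delta=-1.0000 Bond=147.3390
(1,1): Delta=-0.3014 Bond=72.2666
(2,0): Delta=-1.0000 Bond=172.3866
(2,1): Delta=-1.0000 Bond=172.3866
(2,2): Delta=-0.1766 Bond=52.9314
(3,0): Delta=-1.0000 Bond=201.6923
(3,1): Delta=-1.0000 Bond=201.6923
(3,2): Delta=-1.0000 Bond=201.6923
(3,3): Delta=-0.0294 Bond=11.6153
V0=22.1395

No-arbitrage ⇒ martingale measure with p* = (R−d)/(u−d) = 0.7353.
Terminal payoffs: V(4,0)=207.9699, V(4,1)=179.5418, V(4,2)=122.2613, V(4,3)=6.8453, V(4,4)=0.0000
(3,0): S=41.8061. Δ = (V_up−V_dn)/(S_up−S_dn) = (179.5418−207.9699)/(56.4382−28.0101) = -1.0000. V = [p*·179.5418 + (1−p*)·207.9699]/1.17 = 159.8863. B = V − Δ·S = 201.6923.
(3,1): S=84.2361. Δ = (V_up−V_dn)/(S_up−S_dn) = (122.2613−179.5418)/(113.7187−56.4382) = -1.0000. V = [p*·122.2613 + (1−p*)·179.5418]/1.17 = 117.4562. B = V − Δ·S = 201.6923.
(3,2): S=169.7294. Δ = (V_up−V_dn)/(S_up−S_dn) = (6.8453−122.2613)/(229.1347−113.7187) = -1.0000. V = [p*·6.8453 + (1−p*)·122.2613]/1.17 = 31.9629. B = V − Δ·S = 201.6923.
(3,3): S=341.9921. Δ = (V_up−V_dn)/(S_up−S_dn) = (0.0000−6.8453)/(461.6894−229.1347) = -0.0294. V = [p*·0.0000 + (1−p*)·6.8453]/1.17 = 1.5487. B = V − Δ·S = 11.6153.
(2,0): S=62.3971. Δ = (V_up−V_dn)/(S_up−S_dn) = (117.4562−159.8863)/(84.2361−41.8061) = -1.0000. V = [p*·117.4562 + (1−p*)·159.8863]/1.17 = 109.9895. B = V − Δ·S = 172.3866.
(2,1): S=125.7255. Δ = (V_up−V_dn)/(S_up−S_dn) = (31.9629−117.4562)/(169.7294−84.2361) = -1.0000. V = [p*·31.9629 + (1−p*)·117.4562]/1.17 = 46.6611. B = V − Δ·S = 172.3866.
(2,2): S=253.3275. Δ = (V_up−V_dn)/(S_up−S_dn) = (1.5487−31.9629)/(341.9921−169.7294) = -0.1766. V = [p*·1.5487 + (1−p*)·31.9629]/1.17 = 8.2047. B = V − Δ·S = 52.9314.
(1,0): S=93.1300. Δ = (V_up−V_dn)/(S_up−S_dn) = (46.6611−109.9895)/(125.7255−62.3971) = -1.0000. V = [p*·46.6611 + (1−p*)·109.9895]/1.17 = 54.2090. B = V − Δ·S = 147.3390.
(1,1): S=187.6500. Δ = (V_up−V_dn)/(S_up−S_dn) = (8.2047−46.6611)/(253.3275−125.7255) = -0.3014. V = [p*·8.2047 + (1−p*)·46.6611]/1.17 = 15.7131. B = V − Δ·S = 72.2666.
(0,0): S=139.0000. Δ = (V_up−V_dn)/(S_up−S_dn) = (15.7131−54.2090)/(187.6500−93.1300) = -0.4073. V = [p*·15.7131 + (1−p*)·54.2090]/1.17 = 22.1395. B = V − Δ·S = 78.7510.
Root portfolio cost Δ·139+B reproduces V0=22.1395.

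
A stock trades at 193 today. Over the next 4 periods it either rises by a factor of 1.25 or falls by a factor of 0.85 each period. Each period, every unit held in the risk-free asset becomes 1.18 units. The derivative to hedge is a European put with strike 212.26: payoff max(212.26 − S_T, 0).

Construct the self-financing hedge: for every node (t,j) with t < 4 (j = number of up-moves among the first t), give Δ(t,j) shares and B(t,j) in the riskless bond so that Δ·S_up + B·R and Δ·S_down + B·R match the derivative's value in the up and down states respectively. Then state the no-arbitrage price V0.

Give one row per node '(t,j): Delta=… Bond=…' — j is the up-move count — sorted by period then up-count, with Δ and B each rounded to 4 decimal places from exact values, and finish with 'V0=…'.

(0,0): Delta=-0.0403 Bond=8.4183
(1,0): Delta=-0.2185 Bond=39.1610
(1,1): Delta=-0.0146 Bond=3.7338
(2,0): Delta=-0.9296 Bond=145.3672
(2,1): Delta=-0.1159 Bond=25.1767
(2,2): Delta=0.0000 Bond=0.0000
(3,0): Delta=-1.0000 Bond=179.8814
(3,1): Delta=-0.9194 Bond=169.7626
(3,2): Delta=0.0000 Bond=0.0000
(3,3): Delta=0.0000 Bond=0.0000
V0=0.6387

Risk-neutral probability p* = (R−d)/(u−d) = (1.18−0.85)/(1.25−0.85) = 0.8250.
Payoff layer (t=4): V(4,0)=111.5128, V(4,1)=64.1023, V(4,2)=0.0000, V(4,3)=0.0000, V(4,4)=0.0000
  t=3,j=0: stock 118.5261 → up 148.1577 (V=64.1023), down 100.7472 (V=111.5128). Price 61.3552; hedge Δ=-1.0000, bond B=179.8814.
  t=3,j=1: stock 174.3031 → up 217.8789 (V=0.0000), down 148.1577 (V=64.1023). Price 9.5067; hedge Δ=-0.9194, bond B=169.7626.
  t=3,j=2: stock 256.3281 → up 320.4102 (V=0.0000), down 217.8789 (V=0.0000). Price 0.0000; hedge Δ=0.0000, bond B=0.0000.
  t=3,j=3: stock 376.9531 → up 471.1914 (V=0.0000), down 320.4102 (V=0.0000). Price 0.0000; hedge Δ=0.0000, bond B=0.0000.
  t=2,j=0: stock 139.4425 → up 174.3031 (V=9.5067), down 118.5261 (V=61.3552). Price 15.7459; hedge Δ=-0.9296, bond B=145.3672.
  t=2,j=1: stock 205.0625 → up 256.3281 (V=0.0000), down 174.3031 (V=9.5067). Price 1.4099; hedge Δ=-0.1159, bond B=25.1767.
  t=2,j=2: stock 301.5625 → up 376.9531 (V=0.0000), down 256.3281 (V=0.0000). Price 0.0000; hedge Δ=0.0000, bond B=0.0000.
  t=1,j=0: stock 164.0500 → up 205.0625 (V=1.4099), down 139.4425 (V=15.7459). Price 3.3209; hedge Δ=-0.2185, bond B=39.1610.
  t=1,j=1: stock 241.2500 → up 301.5625 (V=0.0000), down 205.0625 (V=1.4099). Price 0.2091; hedge Δ=-0.0146, bond B=3.7338.
  t=0,j=0: stock 193.0000 → up 241.2500 (V=0.2091), down 164.0500 (V=3.3209). Price 0.6387; hedge Δ=-0.0403, bond B=8.4183.
Root portfolio cost Δ·193+B reproduces V0=0.6387.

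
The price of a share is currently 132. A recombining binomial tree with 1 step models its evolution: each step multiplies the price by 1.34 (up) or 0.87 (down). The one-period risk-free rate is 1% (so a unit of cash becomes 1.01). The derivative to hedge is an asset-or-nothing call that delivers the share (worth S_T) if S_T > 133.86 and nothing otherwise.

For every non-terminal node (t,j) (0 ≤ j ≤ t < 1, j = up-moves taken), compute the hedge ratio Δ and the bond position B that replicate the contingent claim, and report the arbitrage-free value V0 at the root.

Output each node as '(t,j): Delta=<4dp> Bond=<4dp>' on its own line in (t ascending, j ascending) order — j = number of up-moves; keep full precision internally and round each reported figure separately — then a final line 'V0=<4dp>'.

Since d<R<u, set p* = (R−d)/(u−d) = 0.2979; price each node as the discounted p*-expectation of its children.
Terminal payoffs: V(1,0)=0.0000, V(1,1)=176.8800
Node (0,0) S=132.0000: V=(p*·176.8800+(1−p*)·0.0000)/1.01=52.1660; Δ=(176.8800−0.0000)/(176.8800−114.8400)=2.8511; B=V−Δ·S=-324.1744
The time-0 hedge costs 52.1660, which is the no-arbitrage price.

(0,0): Delta=2.8511 Bond=-324.1744
V0=52.1660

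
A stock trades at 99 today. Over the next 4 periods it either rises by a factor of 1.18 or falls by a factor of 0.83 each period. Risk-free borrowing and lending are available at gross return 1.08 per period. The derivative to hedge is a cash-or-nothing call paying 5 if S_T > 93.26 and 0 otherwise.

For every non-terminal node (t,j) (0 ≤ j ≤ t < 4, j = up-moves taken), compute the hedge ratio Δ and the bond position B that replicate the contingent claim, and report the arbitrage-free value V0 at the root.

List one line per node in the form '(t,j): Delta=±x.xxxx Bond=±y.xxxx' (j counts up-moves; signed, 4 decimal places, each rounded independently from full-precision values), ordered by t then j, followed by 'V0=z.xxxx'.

Since d<R<u, set p* = (R−d)/(u−d) = 0.7143; price each node as the discounted p*-expectation of its children.
Payoff layer (t=4): V(4,0)=0.0000, V(4,1)=0.0000, V(4,2)=5.0000, V(4,3)=5.0000, V(4,4)=5.0000
  t=3,j=0: stock 56.6069 → up 66.7962 (V=0.0000), down 46.9837 (V=0.0000). Price 0.0000; hedge Δ=0.0000, bond B=0.0000.
  t=3,j=1: stock 80.4773 → up 94.9632 (V=5.0000), down 66.7962 (V=0.0000). Price 3.3069; hedge Δ=0.1775, bond B=-10.9788.
  t=3,j=2: stock 114.4135 → up 135.0079 (V=5.0000), down 94.9632 (V=5.0000). Price 4.6296; hedge Δ=0.0000, bond B=4.6296.
  t=3,j=3: stock 162.6602 → up 191.9390 (V=5.0000), down 135.0079 (V=5.0000). Price 4.6296; hedge Δ=0.0000, bond B=4.6296.
  t=2,j=0: stock 68.2011 → up 80.4773 (V=3.3069), down 56.6069 (V=0.0000). Price 2.1871; hedge Δ=0.1385, bond B=-7.2611.
  t=2,j=1: stock 96.9606 → up 114.4135 (V=4.6296), down 80.4773 (V=3.3069). Price 3.9368; hedge Δ=0.0390, bond B=0.1575.
  t=2,j=2: stock 137.8476 → up 162.6602 (V=4.6296), down 114.4135 (V=4.6296). Price 4.2867; hedge Δ=0.0000, bond B=4.2867.
  t=1,j=0: stock 82.1700 → up 96.9606 (V=3.9368), down 68.2011 (V=2.1871). Price 3.1823; hedge Δ=0.0608, bond B=-1.8168.
  t=1,j=1: stock 116.8200 → up 137.8476 (V=4.2867), down 96.9606 (V=3.9368). Price 3.8766; hedge Δ=0.0086, bond B=2.8768.
  t=0,j=0: stock 99.0000 → up 116.8200 (V=3.8766), down 82.1700 (V=3.1823). Price 3.4058; hedge Δ=0.0200, bond B=1.4220.
Root portfolio cost Δ·99+B reproduces V0=3.4058.

(0,0): Delta=0.0200 Bond=1.4220
(1,0): Delta=0.0608 Bond=-1.8168
(1,1): Delta=0.0086 Bond=2.8768
(2,0): Delta=0.1385 Bond=-7.2611
(2,1): Delta=0.0390 Bond=0.1575
(2,2): Delta=0.0000 Bond=4.2867
(3,0): Delta=0.0000 Bond=0.0000
(3,1): Delta=0.1775 Bond=-10.9788
(3,2): Delta=0.0000 Bond=4.6296
(3,3): Delta=0.0000 Bond=4.6296
V0=3.4058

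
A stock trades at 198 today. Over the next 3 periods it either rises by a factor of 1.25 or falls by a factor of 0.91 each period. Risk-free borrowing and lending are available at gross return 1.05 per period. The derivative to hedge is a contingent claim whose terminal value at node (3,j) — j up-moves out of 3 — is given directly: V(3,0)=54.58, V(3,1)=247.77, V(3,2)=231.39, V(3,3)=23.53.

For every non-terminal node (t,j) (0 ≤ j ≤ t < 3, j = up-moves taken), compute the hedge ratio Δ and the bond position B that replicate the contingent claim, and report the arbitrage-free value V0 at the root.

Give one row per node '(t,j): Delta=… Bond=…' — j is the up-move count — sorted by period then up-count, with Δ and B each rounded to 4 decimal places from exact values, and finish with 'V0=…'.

(0,0): Delta=0.3189 Bond=99.1622
(1,0): Delta=1.6618 Bond=-137.8471
(1,1): Delta=-1.0777 Bond=449.7881
(2,0): Delta=3.4654 Bond=-440.4641
(2,1): Delta=-0.2139 Bond=277.7244
(2,2): Delta=-1.9761 Bond=750.2106
V0=162.3078

Under the risk-neutral measure, an up-move has probability p* = (R−d)/(u−d) = 0.4118 and values discount at R = 1.05.
Payoff layer (t=3): V(3,0)=54.5800, V(3,1)=247.7700, V(3,2)=231.3900, V(3,3)=23.5300
(2,0): S=163.9638. Δ = (V_up−V_dn)/(S_up−S_dn) = (247.7700−54.5800)/(204.9548−149.2071) = 3.4654. V = [p*·247.7700 + (1−p*)·54.5800]/1.05 = 127.7417. B = V − Δ·S = -440.4641.
(2,1): S=225.2250. Δ = (V_up−V_dn)/(S_up−S_dn) = (231.3900−247.7700)/(281.5312−204.9547) = -0.2139. V = [p*·231.3900 + (1−p*)·247.7700]/1.05 = 229.5479. B = V − Δ·S = 277.7244.
(2,2): S=309.3750. Δ = (V_up−V_dn)/(S_up−S_dn) = (23.5300−231.3900)/(386.7188−281.5312) = -1.9761. V = [p*·23.5300 + (1−p*)·231.3900]/1.05 = 138.8577. B = V − Δ·S = 750.2106.
(1,0): S=180.1800. Δ = (V_up−V_dn)/(S_up−S_dn) = (229.5479−127.7417)/(225.2250−163.9638) = 1.6618. V = [p*·229.5479 + (1−p*)·127.7417]/1.05 = 161.5828. B = V − Δ·S = -137.8471.
(1,1): S=247.5000. Δ = (V_up−V_dn)/(S_up−S_dn) = (138.8577−229.5479)/(309.3750−225.2250) = -1.0777. V = [p*·138.8577 + (1−p*)·229.5479]/1.05 = 183.0523. B = V − Δ·S = 449.7881.
(0,0): S=198.0000. Δ = (V_up−V_dn)/(S_up−S_dn) = (183.0523−161.5828)/(247.5000−180.1800) = 0.3189. V = [p*·183.0523 + (1−p*)·161.5828]/1.05 = 162.3078. B = V − Δ·S = 99.1622.
Self-financing check: at every node Δ·S+B equals the discounted successor values.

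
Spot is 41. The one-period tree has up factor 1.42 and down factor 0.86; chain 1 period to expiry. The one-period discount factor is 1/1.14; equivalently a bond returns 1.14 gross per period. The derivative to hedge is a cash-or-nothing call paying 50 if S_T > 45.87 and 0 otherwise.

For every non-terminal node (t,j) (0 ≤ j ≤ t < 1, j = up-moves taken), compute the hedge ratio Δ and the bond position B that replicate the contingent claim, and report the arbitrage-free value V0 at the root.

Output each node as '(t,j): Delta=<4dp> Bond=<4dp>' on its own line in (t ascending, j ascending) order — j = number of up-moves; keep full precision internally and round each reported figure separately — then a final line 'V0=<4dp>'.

(0,0): Delta=2.1777 Bond=-67.3559
V0=21.9298

Risk-neutral probability p* = (R−d)/(u−d) = (1.14−0.86)/(1.42−0.86) = 0.5000.
At expiry t=1: V(1,0)=0.0000, V(1,1)=50.0000
(0,0): S=41.0000. Δ = (V_up−V_dn)/(S_up−S_dn) = (50.0000−0.0000)/(58.2200−35.2600) = 2.1777. V = [p*·50.0000 + (1−p*)·0.0000]/1.14 = 21.9298. B = V − Δ·S = -67.3559.
Root portfolio cost Δ·41+B reproduces V0=21.9298.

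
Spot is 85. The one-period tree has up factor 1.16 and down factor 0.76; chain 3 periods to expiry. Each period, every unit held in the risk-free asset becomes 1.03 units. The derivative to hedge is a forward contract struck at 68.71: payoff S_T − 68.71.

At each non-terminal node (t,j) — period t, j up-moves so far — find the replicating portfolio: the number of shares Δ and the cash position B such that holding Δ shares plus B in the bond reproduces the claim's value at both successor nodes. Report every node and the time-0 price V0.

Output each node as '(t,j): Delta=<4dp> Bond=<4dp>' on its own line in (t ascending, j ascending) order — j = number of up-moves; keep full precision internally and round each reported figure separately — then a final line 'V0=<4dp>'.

The replicating-portfolio and risk-neutral prices coincide; use p* = (1.03−0.76)/(1.16−0.76) = 0.6750 for the latter.
At expiry t=3: V(3,0)=-31.3970, V(3,1)=-11.7586, V(3,2)=18.2158, V(3,3)=63.9662
(2,0): S=49.0960. Δ = (V_up−V_dn)/(S_up−S_dn) = (-11.7586−-31.3970)/(56.9514−37.3130) = 1.0000. V = [p*·-11.7586 + (1−p*)·-31.3970]/1.03 = -17.6127. B = V − Δ·S = -66.7087.
(2,1): S=74.9360. Δ = (V_up−V_dn)/(S_up−S_dn) = (18.2158−-11.7586)/(86.9258−56.9514) = 1.0000. V = [p*·18.2158 + (1−p*)·-11.7586]/1.03 = 8.2273. B = V − Δ·S = -66.7087.
(2,2): S=114.3760. Δ = (V_up−V_dn)/(S_up−S_dn) = (63.9662−18.2158)/(132.6762−86.9258) = 1.0000. V = [p*·63.9662 + (1−p*)·18.2158]/1.03 = 47.6673. B = V − Δ·S = -66.7087.
(1,0): S=64.6000. Δ = (V_up−V_dn)/(S_up−S_dn) = (8.2273−-17.6127)/(74.9360−49.0960) = 1.0000. V = [p*·8.2273 + (1−p*)·-17.6127]/1.03 = -0.1658. B = V − Δ·S = -64.7658.
(1,1): S=98.6000. Δ = (V_up−V_dn)/(S_up−S_dn) = (47.6673−8.2273)/(114.3760−74.9360) = 1.0000. V = [p*·47.6673 + (1−p*)·8.2273]/1.03 = 33.8342. B = V − Δ·S = -64.7658.
(0,0): S=85.0000. Δ = (V_up−V_dn)/(S_up−S_dn) = (33.8342−-0.1658)/(98.6000−64.6000) = 1.0000. V = [p*·33.8342 + (1−p*)·-0.1658]/1.03 = 22.1206. B = V − Δ·S = -62.8794.
Root portfolio cost Δ·85+B reproduces V0=22.1206.

(0,0): Delta=1.0000 Bond=-62.8794
(1,0): Delta=1.0000 Bond=-64.7658
(1,1): Delta=1.0000 Bond=-64.7658
(2,0): Delta=1.0000 Bond=-66.7087
(2,1): Delta=1.0000 Bond=-66.7087
(2,2): Delta=1.0000 Bond=-66.7087
V0=22.1206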